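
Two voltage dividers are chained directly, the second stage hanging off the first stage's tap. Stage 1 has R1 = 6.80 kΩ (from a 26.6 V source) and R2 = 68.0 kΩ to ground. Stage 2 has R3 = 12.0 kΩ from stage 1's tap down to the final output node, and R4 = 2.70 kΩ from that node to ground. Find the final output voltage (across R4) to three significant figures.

V_out ≈ 3.13 V

Stage 2 presents R3+R4 = 14.70 kΩ as a load on stage 1's tap.
Stage 1's lower leg becomes R2‖(R3+R4) = 12.09 kΩ, so V_mid = 26.6 × 12.09/18.89 = 17.02 V.
Stage 2 is itself unloaded: V_out = V_mid × R4/(R3+R4) = 17.02 × 2.70/14.70 = 3.13 V.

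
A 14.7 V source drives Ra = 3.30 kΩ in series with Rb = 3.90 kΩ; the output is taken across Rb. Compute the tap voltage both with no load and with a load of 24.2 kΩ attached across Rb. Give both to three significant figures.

Unloaded: 7.96 V; loaded: 7.41 V

Open-circuit: V = 14.7 × 3.90/(3.30 + 3.90) = 7.96 V.
With the load, Rb becomes Rb‖R_L = 3.359 kΩ, so V = 14.7 × 3.359/6.659 = 7.41 V.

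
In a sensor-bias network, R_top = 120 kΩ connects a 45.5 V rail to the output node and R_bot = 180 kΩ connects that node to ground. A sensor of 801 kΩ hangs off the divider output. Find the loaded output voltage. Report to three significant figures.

The load sits in parallel with R_bot: R_bot‖R_L = (180 × 801) / (180 + 801) = 147.0 kΩ.
V_out = 45.5 × 147.0 / (120 + 147.0) = 45.5 × 147.0/267.0 = 25.0 V.

V_out ≈ 25.0 V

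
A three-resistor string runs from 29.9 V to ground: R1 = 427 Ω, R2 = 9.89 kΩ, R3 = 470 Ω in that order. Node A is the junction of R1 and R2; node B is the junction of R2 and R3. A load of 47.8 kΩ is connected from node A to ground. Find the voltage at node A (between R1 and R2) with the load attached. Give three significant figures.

V ≈ 28.5 V

Below node A the series string R2+R3 = 10360 Ω sits in parallel with the 47800 Ω load: 8515 Ω.
V_A = 29.9 × 8515/(427 + 8515) = 28.5 V.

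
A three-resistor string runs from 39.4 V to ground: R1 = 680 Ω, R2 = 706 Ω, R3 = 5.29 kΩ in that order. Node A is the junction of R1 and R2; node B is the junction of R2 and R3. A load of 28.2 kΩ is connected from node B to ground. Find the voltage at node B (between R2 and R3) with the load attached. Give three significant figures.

At node B, R3 is in parallel with the load: R3‖R_L = 4454 Ω.
Below node A the resistance is R2 + (R3‖R_L) = 5160 Ω, so V_A = 39.4 × 5160/5840 = 34.81 V.
Then V_B = V_A × (R3‖R_L)/(R2 + R3‖R_L) = 34.81 × 4454/5160 = 30.0 V.

V ≈ 30.0 V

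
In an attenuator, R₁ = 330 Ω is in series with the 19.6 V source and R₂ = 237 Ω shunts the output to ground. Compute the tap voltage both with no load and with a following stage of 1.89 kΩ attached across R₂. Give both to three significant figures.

Unloaded: 8.19 V; loaded: 7.64 V

Open-circuit: V = 19.6 × 237/(330 + 237) = 8.19 V.
With the load, R₂ becomes R₂‖R_L = 210.6 Ω, so V = 19.6 × 210.6/540.6 = 7.64 V.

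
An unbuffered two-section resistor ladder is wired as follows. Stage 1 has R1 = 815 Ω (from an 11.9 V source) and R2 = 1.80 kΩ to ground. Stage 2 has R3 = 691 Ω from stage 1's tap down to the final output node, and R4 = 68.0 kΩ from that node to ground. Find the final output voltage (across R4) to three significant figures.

Stage 2 presents R3+R4 = 68690 Ω as a load on stage 1's tap.
Stage 1's lower leg becomes R2‖(R3+R4) = 1754 Ω, so V_mid = 11.9 × 1754/2569 = 8.125 V.
Stage 2 is itself unloaded: V_out = V_mid × R4/(R3+R4) = 8.125 × 68000/68690 = 8.04 V.

V_out ≈ 8.04 V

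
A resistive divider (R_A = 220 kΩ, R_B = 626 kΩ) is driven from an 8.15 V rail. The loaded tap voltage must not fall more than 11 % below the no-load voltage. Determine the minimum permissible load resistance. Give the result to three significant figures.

Output resistance R_th = R_A‖R_B = (220 × 626)/846.0 = 162.8 kΩ.
The fractional drop is R_th/(R_th + R_L); requiring this ≤ 0.110 gives R_L ≥ R_th(1/0.110 − 1) = 162.8 × 8.091 = 1.32 MΩ.

R_L(min) ≈ 1.32 MΩ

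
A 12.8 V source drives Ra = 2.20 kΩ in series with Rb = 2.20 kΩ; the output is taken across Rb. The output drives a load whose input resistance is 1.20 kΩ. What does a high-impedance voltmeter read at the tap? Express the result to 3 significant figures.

The load sits in parallel with Rb: Rb‖R_L = (2.20 × 1.20) / (2.20 + 1.20) = 0.7765 kΩ.
V_out = 12.8 × 0.7765 / (2.20 + 0.7765) = 12.8 × 0.7765/2.976 = 3.34 V.

V_out ≈ 3.34 V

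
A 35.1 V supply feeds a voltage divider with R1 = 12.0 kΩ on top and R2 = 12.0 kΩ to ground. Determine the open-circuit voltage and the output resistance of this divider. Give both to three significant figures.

V_th = 17.6 V, R_th = 6.00 kΩ

V_th is the open-circuit tap voltage: 35.1 × 12.0/(12.0 + 12.0) = 17.6 V.
With the supply zeroed, R1 and R2 appear in parallel from the tap: R_th = R1‖R2 = (12.0 × 12.0)/24.00 = 6.00 kΩ.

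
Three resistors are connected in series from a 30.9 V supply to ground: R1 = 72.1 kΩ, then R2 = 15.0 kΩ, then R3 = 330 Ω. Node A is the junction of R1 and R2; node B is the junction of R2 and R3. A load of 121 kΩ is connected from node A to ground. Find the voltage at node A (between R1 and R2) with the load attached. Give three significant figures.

Below node A the series string R2+R3 = 15330 Ω sits in parallel with the 121000 Ω load: 13610 Ω.
V_A = 30.9 × 13610/(72100 + 13610) = 4.91 V.

V ≈ 4.91 V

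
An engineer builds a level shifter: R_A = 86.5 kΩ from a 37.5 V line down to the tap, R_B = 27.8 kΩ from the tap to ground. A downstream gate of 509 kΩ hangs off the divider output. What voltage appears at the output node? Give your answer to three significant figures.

The load sits in parallel with R_B: R_B‖R_L = (27.8 × 509) / (27.8 + 509) = 26.36 kΩ.
V_out = 37.5 × 26.36 / (86.5 + 26.36) = 37.5 × 26.36/112.9 = 8.76 V.

V_out ≈ 8.76 V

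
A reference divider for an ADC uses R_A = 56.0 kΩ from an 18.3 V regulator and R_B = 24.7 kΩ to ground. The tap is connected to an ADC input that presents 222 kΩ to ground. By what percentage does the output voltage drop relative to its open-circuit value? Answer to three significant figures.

The divider's output (Thévenin) resistance is R_A‖R_B = 17.14 kΩ.
Fractional drop under load = R_th/(R_th + R_L) = 17.14 / (17.14 + 222) = 0.07167.
So the output falls by 7.17 %.

7.17 %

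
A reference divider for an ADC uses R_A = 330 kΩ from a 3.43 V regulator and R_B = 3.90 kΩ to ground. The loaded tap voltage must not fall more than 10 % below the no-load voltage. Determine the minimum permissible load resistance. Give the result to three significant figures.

R_L(min) ≈ 34.7 kΩ

Output resistance R_th = R_A‖R_B = (330 × 3.90)/333.9 = 3.854 kΩ.
The fractional drop is R_th/(R_th + R_L); requiring this ≤ 0.100 gives R_L ≥ R_th(1/0.100 − 1) = 3.854 × 9.000 = 34.7 kΩ.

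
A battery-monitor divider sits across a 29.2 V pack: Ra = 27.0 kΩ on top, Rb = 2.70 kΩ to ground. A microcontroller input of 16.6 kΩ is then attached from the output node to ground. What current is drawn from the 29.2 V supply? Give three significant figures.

I ≈ 0.996 mA

Rb‖R_L = 2.322 kΩ, so the source sees Ra + Rb‖R_L = 29.32 kΩ.
I = 29.2 V / 29.32 kΩ = 0.996 mA.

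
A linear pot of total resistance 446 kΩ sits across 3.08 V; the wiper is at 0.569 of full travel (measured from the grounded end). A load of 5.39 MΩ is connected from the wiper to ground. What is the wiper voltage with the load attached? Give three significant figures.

The wiper splits the pot into (1−α)R = 192.2 kΩ above and αR = 253.8 kΩ below.
Lower section ‖ load = 242.4 kΩ.
V_wiper = 3.08 × 242.4/(192.2 + 242.4) = 1.72 V.

V ≈ 1.72 V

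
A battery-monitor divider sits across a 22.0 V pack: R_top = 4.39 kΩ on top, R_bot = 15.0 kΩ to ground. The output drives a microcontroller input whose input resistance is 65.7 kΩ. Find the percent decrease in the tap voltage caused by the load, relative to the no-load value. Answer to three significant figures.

4.92 %

The divider's output (Thévenin) resistance is R_top‖R_bot = 3.396 kΩ.
Fractional drop under load = R_th/(R_th + R_L) = 3.396 / (3.396 + 65.7) = 0.04915.
So the output falls by 4.92 %.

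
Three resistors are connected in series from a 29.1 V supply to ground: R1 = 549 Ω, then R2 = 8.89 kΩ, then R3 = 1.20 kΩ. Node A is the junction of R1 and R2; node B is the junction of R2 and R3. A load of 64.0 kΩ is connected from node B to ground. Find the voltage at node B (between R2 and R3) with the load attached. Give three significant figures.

V ≈ 3.23 V

At node B, R3 is in parallel with the load: R3‖R_L = 1178 Ω.
Below node A the resistance is R2 + (R3‖R_L) = 10070 Ω, so V_A = 29.1 × 10070/10620 = 27.60 V.
Then V_B = V_A × (R3‖R_L)/(R2 + R3‖R_L) = 27.60 × 1178/10070 = 3.23 V.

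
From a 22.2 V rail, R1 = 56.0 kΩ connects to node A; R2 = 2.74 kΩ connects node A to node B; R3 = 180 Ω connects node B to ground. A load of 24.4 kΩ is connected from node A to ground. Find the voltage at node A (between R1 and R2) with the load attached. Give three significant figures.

V ≈ 0.988 V

Below node A the series string R2+R3 = 2920 Ω sits in parallel with the 24400 Ω load: 2608 Ω.
V_A = 22.2 × 2608/(56000 + 2608) = 0.988 V.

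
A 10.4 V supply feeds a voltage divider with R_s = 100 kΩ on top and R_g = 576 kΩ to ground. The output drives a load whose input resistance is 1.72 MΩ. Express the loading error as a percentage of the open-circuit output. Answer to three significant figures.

4.72 %

The divider's output (Thévenin) resistance is R_s‖R_g = 85.21 kΩ.
Fractional drop under load = R_th/(R_th + R_L) = 85.21 / (85.21 + 1720) = 0.04720.
So the output falls by 4.72 %.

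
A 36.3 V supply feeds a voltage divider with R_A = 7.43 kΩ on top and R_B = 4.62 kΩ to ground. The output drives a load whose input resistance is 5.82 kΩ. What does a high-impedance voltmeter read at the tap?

The load sits in parallel with R_B: R_B‖R_L = (4.62 × 5.82) / (4.62 + 5.82) = 2.576 kΩ.
V_out = 36.3 × 2.576 / (7.43 + 2.576) = 36.3 × 2.576/10.01 = 9.34 V.

V_out ≈ 9.34 V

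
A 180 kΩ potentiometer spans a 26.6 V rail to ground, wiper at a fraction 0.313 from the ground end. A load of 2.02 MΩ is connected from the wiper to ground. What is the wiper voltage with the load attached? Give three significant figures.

V ≈ 8.17 V

The wiper splits the pot into (1−α)R = 123.7 kΩ above and αR = 56.34 kΩ below.
Lower section ‖ load = 54.81 kΩ.
V_wiper = 26.6 × 54.81/(123.7 + 54.81) = 8.17 V.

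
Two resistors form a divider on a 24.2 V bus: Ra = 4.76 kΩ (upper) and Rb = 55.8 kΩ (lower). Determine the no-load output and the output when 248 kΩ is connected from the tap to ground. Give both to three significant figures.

Open-circuit: V = 24.2 × 55.8/(4.76 + 55.8) = 22.3 V.
With the load, Rb becomes Rb‖R_L = 45.55 kΩ, so V = 24.2 × 45.55/50.31 = 21.9 V.

Unloaded: 22.3 V; loaded: 21.9 V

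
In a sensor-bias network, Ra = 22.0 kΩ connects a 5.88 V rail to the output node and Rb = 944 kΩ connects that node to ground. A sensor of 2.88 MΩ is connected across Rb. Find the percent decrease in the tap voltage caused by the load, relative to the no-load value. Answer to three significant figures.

The divider's output (Thévenin) resistance is Ra‖Rb = 21.50 kΩ.
Fractional drop under load = R_th/(R_th + R_L) = 21.50 / (21.50 + 2880) = 0.007410.
So the output falls by 0.741 %.

0.741 %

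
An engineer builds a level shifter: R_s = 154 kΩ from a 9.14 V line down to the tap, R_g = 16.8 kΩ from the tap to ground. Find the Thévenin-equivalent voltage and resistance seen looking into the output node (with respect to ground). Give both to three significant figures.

V_th = 0.899 V, R_th = 15.1 kΩ

V_th is the open-circuit tap voltage: 9.14 × 16.8/(154 + 16.8) = 0.899 V.
With the supply zeroed, R_s and R_g appear in parallel from the tap: R_th = R_s‖R_g = (154 × 16.8)/170.8 = 15.1 kΩ.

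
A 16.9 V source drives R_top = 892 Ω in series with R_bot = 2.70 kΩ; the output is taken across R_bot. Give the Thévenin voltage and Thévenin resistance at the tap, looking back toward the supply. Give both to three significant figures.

V_th = 12.7 V, R_th = 670 Ω

V_th is the open-circuit tap voltage: 16.9 × 2700/(892 + 2700) = 12.7 V.
With the supply zeroed, R_top and R_bot appear in parallel from the tap: R_th = R_top‖R_bot = (892 × 2700)/3592 = 670 Ω.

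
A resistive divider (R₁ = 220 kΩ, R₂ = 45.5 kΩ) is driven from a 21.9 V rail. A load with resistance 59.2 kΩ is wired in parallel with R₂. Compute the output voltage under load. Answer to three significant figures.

V_out ≈ 2.29 V

The load sits in parallel with R₂: R₂‖R_L = (45.5 × 59.2) / (45.5 + 59.2) = 25.73 kΩ.
V_out = 21.9 × 25.73 / (220 + 25.73) = 21.9 × 25.73/245.7 = 2.29 V.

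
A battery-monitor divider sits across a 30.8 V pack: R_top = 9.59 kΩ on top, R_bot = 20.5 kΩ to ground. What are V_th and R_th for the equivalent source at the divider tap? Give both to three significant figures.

V_th is the open-circuit tap voltage: 30.8 × 20.5/(9.59 + 20.5) = 21.0 V.
With the supply zeroed, R_top and R_bot appear in parallel from the tap: R_th = R_top‖R_bot = (9.59 × 20.5)/30.09 = 6.53 kΩ.

V_th = 21.0 V, R_th = 6.53 kΩ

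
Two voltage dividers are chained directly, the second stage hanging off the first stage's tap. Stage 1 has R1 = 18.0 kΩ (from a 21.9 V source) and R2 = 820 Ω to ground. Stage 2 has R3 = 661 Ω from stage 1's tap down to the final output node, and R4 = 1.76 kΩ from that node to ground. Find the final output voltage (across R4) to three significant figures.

V_out ≈ 0.524 V

Stage 2 presents R3+R4 = 2421 Ω as a load on stage 1's tap.
Stage 1's lower leg becomes R2‖(R3+R4) = 612.5 Ω, so V_mid = 21.9 × 612.5/18610 = 0.7207 V.
Stage 2 is itself unloaded: V_out = V_mid × R4/(R3+R4) = 0.7207 × 1760/2421 = 0.524 V.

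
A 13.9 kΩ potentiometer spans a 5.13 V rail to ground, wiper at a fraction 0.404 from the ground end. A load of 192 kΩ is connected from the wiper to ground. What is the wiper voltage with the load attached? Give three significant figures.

V ≈ 2.04 V

The wiper splits the pot into (1−α)R = 8.284 kΩ above and αR = 5.616 kΩ below.
Lower section ‖ load = 5.456 kΩ.
V_wiper = 5.13 × 5.456/(8.284 + 5.456) = 2.04 V.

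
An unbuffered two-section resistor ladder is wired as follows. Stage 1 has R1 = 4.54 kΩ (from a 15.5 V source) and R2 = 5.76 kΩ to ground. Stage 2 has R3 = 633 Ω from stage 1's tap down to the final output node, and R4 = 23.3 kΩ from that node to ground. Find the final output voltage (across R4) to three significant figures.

Stage 2 presents R3+R4 = 23930 Ω as a load on stage 1's tap.
Stage 1's lower leg becomes R2‖(R3+R4) = 4643 Ω, so V_mid = 15.5 × 4643/9183 = 7.837 V.
Stage 2 is itself unloaded: V_out = V_mid × R4/(R3+R4) = 7.837 × 23300/23930 = 7.63 V.

V_out ≈ 7.63 V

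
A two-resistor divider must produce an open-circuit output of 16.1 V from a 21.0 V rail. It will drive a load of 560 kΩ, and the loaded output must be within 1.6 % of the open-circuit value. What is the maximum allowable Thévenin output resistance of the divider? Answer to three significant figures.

Loading drop = R_th/(R_th + R_L) ≤ 0.0160, so R_th ≤ R_L · ε/(1−ε) = 560 kΩ × 0.0160/0.9840 = 9.11 kΩ.
(Any R1, R2 with R2/(R1+R2) = 0.767 and R1‖R2 ≤ 9.11 kΩ will meet the spec.)

R_th ≤ 9.11 kΩ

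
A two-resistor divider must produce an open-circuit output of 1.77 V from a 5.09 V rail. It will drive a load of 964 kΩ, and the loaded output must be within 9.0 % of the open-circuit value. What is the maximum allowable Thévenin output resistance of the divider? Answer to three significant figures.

R_th ≤ 95.3 kΩ

Loading drop = R_th/(R_th + R_L) ≤ 0.0900, so R_th ≤ R_L · ε/(1−ε) = 964 kΩ × 0.0900/0.9100 = 95.3 kΩ.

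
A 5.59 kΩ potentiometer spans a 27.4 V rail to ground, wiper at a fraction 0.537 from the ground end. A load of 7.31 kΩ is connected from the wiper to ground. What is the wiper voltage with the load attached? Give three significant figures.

The wiper splits the pot into (1−α)R = 2.588 kΩ above and αR = 3.002 kΩ below.
Lower section ‖ load = 2.128 kΩ.
V_wiper = 27.4 × 2.128/(2.588 + 2.128) = 12.4 V.

V ≈ 12.4 V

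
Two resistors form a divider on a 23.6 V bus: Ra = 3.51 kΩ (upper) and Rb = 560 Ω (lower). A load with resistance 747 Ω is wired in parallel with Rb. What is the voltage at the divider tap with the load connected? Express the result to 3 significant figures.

V_out ≈ 1.97 V

The load sits in parallel with Rb: Rb‖R_L = (560 × 747) / (560 + 747) = 320.1 Ω.
V_out = 23.6 × 320.1 / (3510 + 320.1) = 23.6 × 320.1/3830 = 1.97 V.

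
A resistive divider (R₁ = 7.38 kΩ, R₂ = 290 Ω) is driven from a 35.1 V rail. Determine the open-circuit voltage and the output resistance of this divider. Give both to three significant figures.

V_th is the open-circuit tap voltage: 35.1 × 290/(7380 + 290) = 1.33 V.
With the supply zeroed, R₁ and R₂ appear in parallel from the tap: R_th = R₁‖R₂ = (7380 × 290)/7670 = 279 Ω.

V_th = 1.33 V, R_th = 279 Ω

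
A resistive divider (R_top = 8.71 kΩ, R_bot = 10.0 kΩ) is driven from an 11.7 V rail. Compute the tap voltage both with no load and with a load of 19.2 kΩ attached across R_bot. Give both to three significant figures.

Open-circuit: V = 11.7 × 10.0/(8.71 + 10.0) = 6.25 V.
With the load, R_bot becomes R_bot‖R_L = 6.575 kΩ, so V = 11.7 × 6.575/15.29 = 5.03 V.

Unloaded: 6.25 V; loaded: 5.03 V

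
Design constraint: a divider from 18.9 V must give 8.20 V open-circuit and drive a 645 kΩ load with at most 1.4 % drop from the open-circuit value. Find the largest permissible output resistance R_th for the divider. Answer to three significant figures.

Loading drop = R_th/(R_th + R_L) ≤ 0.0140, so R_th ≤ R_L · ε/(1−ε) = 645 kΩ × 0.0140/0.9860 = 9.16 kΩ.

R_th ≤ 9.16 kΩ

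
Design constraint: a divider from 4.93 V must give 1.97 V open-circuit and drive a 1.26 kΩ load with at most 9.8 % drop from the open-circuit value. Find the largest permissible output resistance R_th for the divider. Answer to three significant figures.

Loading drop = R_th/(R_th + R_L) ≤ 0.0980, so R_th ≤ R_L · ε/(1−ε) = 1.26 kΩ × 0.0980/0.9020 = 137 Ω.

R_th ≤ 137 Ω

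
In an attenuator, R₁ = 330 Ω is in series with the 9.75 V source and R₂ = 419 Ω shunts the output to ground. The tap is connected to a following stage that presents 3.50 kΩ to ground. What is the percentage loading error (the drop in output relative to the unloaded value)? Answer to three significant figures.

The divider's output (Thévenin) resistance is R₁‖R₂ = 184.6 Ω.
Fractional drop under load = R_th/(R_th + R_L) = 184.6 / (184.6 + 3500) = 0.05010.
So the output falls by 5.01 %.

5.01 %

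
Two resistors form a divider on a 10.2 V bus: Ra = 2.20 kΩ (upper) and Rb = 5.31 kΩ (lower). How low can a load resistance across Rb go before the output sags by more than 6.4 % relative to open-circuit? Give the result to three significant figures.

Output resistance R_th = Ra‖Rb = (2.20 × 5.31)/7.510 = 1.556 kΩ.
The fractional drop is R_th/(R_th + R_L); requiring this ≤ 0.0640 gives R_L ≥ R_th(1/0.0640 − 1) = 1.556 × 14.62 = 22.7 kΩ.

R_L(min) ≈ 22.7 kΩ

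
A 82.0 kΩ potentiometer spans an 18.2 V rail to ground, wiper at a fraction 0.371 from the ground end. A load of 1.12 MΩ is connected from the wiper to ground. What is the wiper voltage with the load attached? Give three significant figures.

The wiper splits the pot into (1−α)R = 51.58 kΩ above and αR = 30.42 kΩ below.
Lower section ‖ load = 29.62 kΩ.
V_wiper = 18.2 × 29.62/(51.58 + 29.62) = 6.64 V.

V ≈ 6.64 V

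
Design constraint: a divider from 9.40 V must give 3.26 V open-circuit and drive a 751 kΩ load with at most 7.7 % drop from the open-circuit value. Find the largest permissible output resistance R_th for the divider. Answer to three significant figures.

Loading drop = R_th/(R_th + R_L) ≤ 0.0770, so R_th ≤ R_L · ε/(1−ε) = 751 kΩ × 0.0770/0.9230 = 62.7 kΩ.
(Any R1, R2 with R2/(R1+R2) = 0.347 and R1‖R2 ≤ 62.7 kΩ will meet the spec.)

R_th ≤ 62.7 kΩ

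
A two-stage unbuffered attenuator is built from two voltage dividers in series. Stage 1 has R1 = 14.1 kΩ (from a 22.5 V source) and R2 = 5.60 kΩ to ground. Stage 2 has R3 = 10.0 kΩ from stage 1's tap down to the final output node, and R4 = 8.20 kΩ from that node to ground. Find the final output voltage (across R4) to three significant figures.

Stage 2 presents R3+R4 = 18.20 kΩ as a load on stage 1's tap.
Stage 1's lower leg becomes R2‖(R3+R4) = 4.282 kΩ, so V_mid = 22.5 × 4.282/18.38 = 5.242 V.
Stage 2 is itself unloaded: V_out = V_mid × R4/(R3+R4) = 5.242 × 8.20/18.20 = 2.36 V.

V_out ≈ 2.36 V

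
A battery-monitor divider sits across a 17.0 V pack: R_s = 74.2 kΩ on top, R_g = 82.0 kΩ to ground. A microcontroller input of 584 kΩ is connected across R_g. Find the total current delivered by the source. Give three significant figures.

R_g‖R_L = 71.90 kΩ, so the source sees R_s + R_g‖R_L = 146.1 kΩ.
I = 17.0 V / 146.1 kΩ = 0.116 mA.

I ≈ 0.116 mA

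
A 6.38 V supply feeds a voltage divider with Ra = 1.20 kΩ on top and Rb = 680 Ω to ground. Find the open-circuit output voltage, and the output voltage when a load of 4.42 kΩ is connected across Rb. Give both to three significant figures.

Open-circuit: V = 6.38 × 680/(1200 + 680) = 2.31 V.
With the load, Rb becomes Rb‖R_L = 589.3 Ω, so V = 6.38 × 589.3/1789 = 2.10 V.

Unloaded: 2.31 V; loaded: 2.10 V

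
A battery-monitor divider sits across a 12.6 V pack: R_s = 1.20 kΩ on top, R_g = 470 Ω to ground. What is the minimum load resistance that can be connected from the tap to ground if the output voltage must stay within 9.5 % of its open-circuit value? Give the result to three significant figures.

Output resistance R_th = R_s‖R_g = (1200 × 470)/1670 = 337.7 Ω.
The fractional drop is R_th/(R_th + R_L); requiring this ≤ 0.0950 gives R_L ≥ R_th(1/0.0950 − 1) = 337.7 × 9.526 = 3.22 kΩ.

R_L(min) ≈ 3.22 kΩ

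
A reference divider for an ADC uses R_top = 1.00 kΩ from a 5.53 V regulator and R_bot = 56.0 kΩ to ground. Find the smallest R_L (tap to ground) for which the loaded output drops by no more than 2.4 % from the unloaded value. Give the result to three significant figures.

R_L(min) ≈ 40.0 kΩ

Output resistance R_th = R_top‖R_bot = (1000 × 56000)/57000 = 982.5 Ω.
The fractional drop is R_th/(R_th + R_L); requiring this ≤ 0.0240 gives R_L ≥ R_th(1/0.0240 − 1) = 982.5 × 40.67 = 40.0 kΩ.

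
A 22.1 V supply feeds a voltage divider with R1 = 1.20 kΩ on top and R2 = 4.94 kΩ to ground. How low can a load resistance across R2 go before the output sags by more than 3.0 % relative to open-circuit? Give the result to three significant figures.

Output resistance R_th = R1‖R2 = (1200 × 4940)/6140 = 965.5 Ω.
The fractional drop is R_th/(R_th + R_L); requiring this ≤ 0.0300 gives R_L ≥ R_th(1/0.0300 − 1) = 965.5 × 32.33 = 31.2 kΩ.

R_L(min) ≈ 31.2 kΩ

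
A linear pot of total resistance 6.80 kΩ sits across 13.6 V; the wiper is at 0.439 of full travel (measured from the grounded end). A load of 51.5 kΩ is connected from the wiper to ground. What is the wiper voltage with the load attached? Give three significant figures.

V ≈ 5.78 V

The wiper splits the pot into (1−α)R = 3.815 kΩ above and αR = 2.985 kΩ below.
Lower section ‖ load = 2.822 kΩ.
V_wiper = 13.6 × 2.822/(3.815 + 2.822) = 5.78 V.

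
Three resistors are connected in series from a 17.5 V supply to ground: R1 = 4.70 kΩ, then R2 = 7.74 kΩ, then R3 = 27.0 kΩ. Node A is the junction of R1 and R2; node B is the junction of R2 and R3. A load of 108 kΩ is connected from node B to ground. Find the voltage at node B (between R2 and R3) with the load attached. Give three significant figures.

V ≈ 11.1 V

At node B, R3 is in parallel with the load: R3‖R_L = 21.60 kΩ.
Below node A the resistance is R2 + (R3‖R_L) = 29.34 kΩ, so V_A = 17.5 × 29.34/34.04 = 15.08 V.
Then V_B = V_A × (R3‖R_L)/(R2 + R3‖R_L) = 15.08 × 21.60/29.34 = 11.1 V.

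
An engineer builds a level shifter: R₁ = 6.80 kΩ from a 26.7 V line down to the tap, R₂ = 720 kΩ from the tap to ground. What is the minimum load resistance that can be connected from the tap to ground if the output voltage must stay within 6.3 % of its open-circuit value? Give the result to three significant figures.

R_L(min) ≈ 100 kΩ

Output resistance R_th = R₁‖R₂ = (6.80 × 720)/726.8 = 6.736 kΩ.
The fractional drop is R_th/(R_th + R_L); requiring this ≤ 0.0630 gives R_L ≥ R_th(1/0.0630 − 1) = 6.736 × 14.87 = 100 kΩ.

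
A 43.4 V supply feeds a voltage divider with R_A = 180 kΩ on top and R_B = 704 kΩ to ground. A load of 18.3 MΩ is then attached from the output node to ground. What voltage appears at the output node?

The load sits in parallel with R_B: R_B‖R_L = (704 × 18300) / (704 + 18300) = 677.9 kΩ.
V_out = 43.4 × 677.9 / (180 + 677.9) = 43.4 × 677.9/857.9 = 34.3 V.
(Unloaded it would have been 34.6 V.)

V_out ≈ 34.3 V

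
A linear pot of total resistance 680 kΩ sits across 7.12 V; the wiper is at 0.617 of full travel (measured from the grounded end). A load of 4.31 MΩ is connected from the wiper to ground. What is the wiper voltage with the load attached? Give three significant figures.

V ≈ 4.24 V

The wiper splits the pot into (1−α)R = 260.4 kΩ above and αR = 419.6 kΩ below.
Lower section ‖ load = 382.3 kΩ.
V_wiper = 7.12 × 382.3/(260.4 + 382.3) = 4.24 V.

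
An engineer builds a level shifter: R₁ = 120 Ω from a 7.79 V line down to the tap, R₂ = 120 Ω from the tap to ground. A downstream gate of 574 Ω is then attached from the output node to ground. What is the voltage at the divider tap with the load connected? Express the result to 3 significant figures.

The load sits in parallel with R₂: R₂‖R_L = (120 × 574) / (120 + 574) = 99.25 Ω.
V_out = 7.79 × 99.25 / (120 + 99.25) = 7.79 × 99.25/219.3 = 3.53 V.

V_out ≈ 3.53 V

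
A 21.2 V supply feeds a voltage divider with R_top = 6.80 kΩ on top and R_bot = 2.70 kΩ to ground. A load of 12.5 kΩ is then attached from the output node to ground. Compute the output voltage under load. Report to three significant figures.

The load sits in parallel with R_bot: R_bot‖R_L = (2.70 × 12.5) / (2.70 + 12.5) = 2.220 kΩ.
V_out = 21.2 × 2.220 / (6.80 + 2.220) = 21.2 × 2.220/9.020 = 5.22 V.
(Unloaded it would have been 6.03 V.)

V_out ≈ 5.22 V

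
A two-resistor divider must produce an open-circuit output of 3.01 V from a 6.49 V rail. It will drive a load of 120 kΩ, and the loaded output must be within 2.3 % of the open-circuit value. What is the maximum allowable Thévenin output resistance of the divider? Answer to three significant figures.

Loading drop = R_th/(R_th + R_L) ≤ 0.0230, so R_th ≤ R_L · ε/(1−ε) = 120 kΩ × 0.0230/0.9770 = 2.82 kΩ.
(Any R1, R2 with R2/(R1+R2) = 0.464 and R1‖R2 ≤ 2.82 kΩ will meet the spec.)

R_th ≤ 2.82 kΩ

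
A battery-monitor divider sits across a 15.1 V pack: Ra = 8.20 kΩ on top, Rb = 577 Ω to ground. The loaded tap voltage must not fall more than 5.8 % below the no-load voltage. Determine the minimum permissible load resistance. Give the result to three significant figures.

R_L(min) ≈ 8.76 kΩ

Output resistance R_th = Ra‖Rb = (8200 × 577)/8777 = 539.1 Ω.
The fractional drop is R_th/(R_th + R_L); requiring this ≤ 0.0580 gives R_L ≥ R_th(1/0.0580 − 1) = 539.1 × 16.24 = 8.76 kΩ.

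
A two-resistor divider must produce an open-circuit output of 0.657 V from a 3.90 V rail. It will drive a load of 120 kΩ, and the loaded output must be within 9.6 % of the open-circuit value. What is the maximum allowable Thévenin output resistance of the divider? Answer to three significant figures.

R_th ≤ 12.7 kΩ

Loading drop = R_th/(R_th + R_L) ≤ 0.0960, so R_th ≤ R_L · ε/(1−ε) = 120 kΩ × 0.0960/0.9040 = 12.7 kΩ.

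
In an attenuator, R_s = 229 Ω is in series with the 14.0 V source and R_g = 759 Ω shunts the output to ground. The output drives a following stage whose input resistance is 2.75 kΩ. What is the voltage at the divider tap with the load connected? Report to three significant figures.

V_out ≈ 10.1 V

The load sits in parallel with R_g: R_g‖R_L = (759 × 2750) / (759 + 2750) = 594.8 Ω.
V_out = 14.0 × 594.8 / (229 + 594.8) = 14.0 × 594.8/823.8 = 10.1 V.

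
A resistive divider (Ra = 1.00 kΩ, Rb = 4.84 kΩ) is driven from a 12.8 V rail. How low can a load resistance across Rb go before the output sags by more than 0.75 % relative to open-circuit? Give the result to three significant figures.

R_L(min) ≈ 110 kΩ

Output resistance R_th = Ra‖Rb = (1000 × 4840)/5840 = 828.8 Ω.
The fractional drop is R_th/(R_th + R_L); requiring this ≤ 0.00750 gives R_L ≥ R_th(1/0.00750 − 1) = 828.8 × 132.3 = 110 kΩ.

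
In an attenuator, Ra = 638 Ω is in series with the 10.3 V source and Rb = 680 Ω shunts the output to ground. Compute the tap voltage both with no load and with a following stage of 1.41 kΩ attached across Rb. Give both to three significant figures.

Unloaded: 5.31 V; loaded: 4.31 V

Open-circuit: V = 10.3 × 680/(638 + 680) = 5.31 V.
With the load, Rb becomes Rb‖R_L = 458.8 Ω, so V = 10.3 × 458.8/1097 = 4.31 V.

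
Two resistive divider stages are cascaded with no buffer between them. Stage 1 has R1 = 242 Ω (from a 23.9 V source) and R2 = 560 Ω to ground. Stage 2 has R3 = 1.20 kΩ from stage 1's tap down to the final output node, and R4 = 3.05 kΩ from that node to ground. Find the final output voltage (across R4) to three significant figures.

V_out ≈ 11.5 V

Stage 2 presents R3+R4 = 4250 Ω as a load on stage 1's tap.
Stage 1's lower leg becomes R2‖(R3+R4) = 494.8 Ω, so V_mid = 23.9 × 494.8/736.8 = 16.05 V.
Stage 2 is itself unloaded: V_out = V_mid × R4/(R3+R4) = 16.05 × 3050/4250 = 11.5 V.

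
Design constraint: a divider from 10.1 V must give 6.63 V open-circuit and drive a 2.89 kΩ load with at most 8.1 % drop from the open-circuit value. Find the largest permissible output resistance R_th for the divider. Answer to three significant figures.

Loading drop = R_th/(R_th + R_L) ≤ 0.0810, so R_th ≤ R_L · ε/(1−ε) = 2.89 kΩ × 0.0810/0.9190 = 255 Ω.
(Any R1, R2 with R2/(R1+R2) = 0.656 and R1‖R2 ≤ 255 Ω will meet the spec.)

R_th ≤ 255 Ω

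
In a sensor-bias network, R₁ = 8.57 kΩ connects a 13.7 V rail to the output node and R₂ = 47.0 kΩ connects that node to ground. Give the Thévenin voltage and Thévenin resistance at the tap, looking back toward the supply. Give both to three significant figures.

V_th = 11.6 V, R_th = 7.25 kΩ

V_th is the open-circuit tap voltage: 13.7 × 47.0/(8.57 + 47.0) = 11.6 V.
With the supply zeroed, R₁ and R₂ appear in parallel from the tap: R_th = R₁‖R₂ = (8.57 × 47.0)/55.57 = 7.25 kΩ.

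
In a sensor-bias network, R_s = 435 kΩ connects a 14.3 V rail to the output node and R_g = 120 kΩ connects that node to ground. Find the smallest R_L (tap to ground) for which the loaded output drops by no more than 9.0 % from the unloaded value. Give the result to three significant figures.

Output resistance R_th = R_s‖R_g = (435 × 120)/555.0 = 94.05 kΩ.
The fractional drop is R_th/(R_th + R_L); requiring this ≤ 0.0900 gives R_L ≥ R_th(1/0.0900 − 1) = 94.05 × 10.11 = 951 kΩ.

R_L(min) ≈ 951 kΩ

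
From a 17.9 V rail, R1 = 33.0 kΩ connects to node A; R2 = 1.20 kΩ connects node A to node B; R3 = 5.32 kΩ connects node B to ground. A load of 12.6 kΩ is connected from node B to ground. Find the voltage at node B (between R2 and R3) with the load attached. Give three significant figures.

V ≈ 1.76 V

At node B, R3 is in parallel with the load: R3‖R_L = 3.741 kΩ.
Below node A the resistance is R2 + (R3‖R_L) = 4.941 kΩ, so V_A = 17.9 × 4.941/37.94 = 2.331 V.
Then V_B = V_A × (R3‖R_L)/(R2 + R3‖R_L) = 2.331 × 3.741/4.941 = 1.76 V.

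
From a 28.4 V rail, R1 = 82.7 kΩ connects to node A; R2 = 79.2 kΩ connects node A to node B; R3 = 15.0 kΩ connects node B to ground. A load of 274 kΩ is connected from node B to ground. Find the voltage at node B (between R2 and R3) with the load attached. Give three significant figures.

At node B, R3 is in parallel with the load: R3‖R_L = 14.22 kΩ.
Below node A the resistance is R2 + (R3‖R_L) = 93.42 kΩ, so V_A = 28.4 × 93.42/176.1 = 15.06 V.
Then V_B = V_A × (R3‖R_L)/(R2 + R3‖R_L) = 15.06 × 14.22/93.42 = 2.29 V.

V ≈ 2.29 V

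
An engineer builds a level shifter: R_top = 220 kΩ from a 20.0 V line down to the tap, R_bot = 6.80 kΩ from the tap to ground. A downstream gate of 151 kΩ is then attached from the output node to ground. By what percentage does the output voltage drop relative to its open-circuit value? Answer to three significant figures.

4.19 %

The divider's output (Thévenin) resistance is R_top‖R_bot = 6.596 kΩ.
Fractional drop under load = R_th/(R_th + R_L) = 6.596 / (6.596 + 151) = 0.04185.
So the output falls by 4.19 %.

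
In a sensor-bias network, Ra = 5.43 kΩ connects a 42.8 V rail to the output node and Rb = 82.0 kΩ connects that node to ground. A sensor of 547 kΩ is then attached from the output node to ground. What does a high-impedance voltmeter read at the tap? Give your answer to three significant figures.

V_out ≈ 39.8 V

The load sits in parallel with Rb: Rb‖R_L = (82.0 × 547) / (82.0 + 547) = 71.31 kΩ.
V_out = 42.8 × 71.31 / (5.43 + 71.31) = 42.8 × 71.31/76.74 = 39.8 V.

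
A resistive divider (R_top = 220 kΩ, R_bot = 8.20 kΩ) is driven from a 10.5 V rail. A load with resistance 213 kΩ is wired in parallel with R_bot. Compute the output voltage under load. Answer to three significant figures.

The load sits in parallel with R_bot: R_bot‖R_L = (8.20 × 213) / (8.20 + 213) = 7.896 kΩ.
V_out = 10.5 × 7.896 / (220 + 7.896) = 10.5 × 7.896/227.9 = 0.364 V.

V_out ≈ 0.364 V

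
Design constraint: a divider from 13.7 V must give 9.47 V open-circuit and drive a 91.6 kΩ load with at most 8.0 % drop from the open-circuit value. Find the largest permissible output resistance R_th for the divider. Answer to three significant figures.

R_th ≤ 7.97 kΩ

Loading drop = R_th/(R_th + R_L) ≤ 0.0800, so R_th ≤ R_L · ε/(1−ε) = 91.6 kΩ × 0.0800/0.9200 = 7.97 kΩ.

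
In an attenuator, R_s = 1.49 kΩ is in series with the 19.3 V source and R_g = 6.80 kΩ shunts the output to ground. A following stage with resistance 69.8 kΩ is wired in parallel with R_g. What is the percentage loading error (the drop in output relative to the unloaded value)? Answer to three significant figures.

The divider's output (Thévenin) resistance is R_s‖R_g = 1.222 kΩ.
Fractional drop under load = R_th/(R_th + R_L) = 1.222 / (1.222 + 69.8) = 0.01721.
So the output falls by 1.72 %.

1.72 %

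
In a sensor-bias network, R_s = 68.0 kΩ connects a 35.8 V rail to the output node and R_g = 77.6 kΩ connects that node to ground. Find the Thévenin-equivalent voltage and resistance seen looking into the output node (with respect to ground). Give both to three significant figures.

V_th = 19.1 V, R_th = 36.2 kΩ

V_th is the open-circuit tap voltage: 35.8 × 77.6/(68.0 + 77.6) = 19.1 V.
With the supply zeroed, R_s and R_g appear in parallel from the tap: R_th = R_s‖R_g = (68.0 × 77.6)/145.6 = 36.2 kΩ.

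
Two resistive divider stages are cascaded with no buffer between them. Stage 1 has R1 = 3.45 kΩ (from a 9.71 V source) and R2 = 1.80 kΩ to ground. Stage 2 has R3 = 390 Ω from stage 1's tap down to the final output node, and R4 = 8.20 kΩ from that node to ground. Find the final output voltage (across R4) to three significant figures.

Stage 2 presents R3+R4 = 8590 Ω as a load on stage 1's tap.
Stage 1's lower leg becomes R2‖(R3+R4) = 1488 Ω, so V_mid = 9.71 × 1488/4938 = 2.926 V.
Stage 2 is itself unloaded: V_out = V_mid × R4/(R3+R4) = 2.926 × 8200/8590 = 2.79 V.

V_out ≈ 2.79 V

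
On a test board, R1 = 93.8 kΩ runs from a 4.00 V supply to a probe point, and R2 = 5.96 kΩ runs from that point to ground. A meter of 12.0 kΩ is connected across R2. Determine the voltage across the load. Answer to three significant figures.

The load sits in parallel with R2: R2‖R_L = (5.96 × 12.0) / (5.96 + 12.0) = 3.982 kΩ.
V_out = 4.00 × 3.982 / (93.8 + 3.982) = 4.00 × 3.982/97.78 = 0.163 V.

V_out ≈ 0.163 V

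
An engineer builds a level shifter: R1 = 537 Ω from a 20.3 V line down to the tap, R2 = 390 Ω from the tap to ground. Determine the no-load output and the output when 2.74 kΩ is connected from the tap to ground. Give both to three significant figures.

Unloaded: 8.54 V; loaded: 7.89 V

Open-circuit: V = 20.3 × 390/(537 + 390) = 8.54 V.
With the load, R2 becomes R2‖R_L = 341.4 Ω, so V = 20.3 × 341.4/878.4 = 7.89 V.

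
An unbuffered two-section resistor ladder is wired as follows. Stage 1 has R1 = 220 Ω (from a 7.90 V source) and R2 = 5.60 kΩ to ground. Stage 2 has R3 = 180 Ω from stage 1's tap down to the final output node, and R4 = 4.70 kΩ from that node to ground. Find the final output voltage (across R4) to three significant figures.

V_out ≈ 7.02 V

Stage 2 presents R3+R4 = 4880 Ω as a load on stage 1's tap.
Stage 1's lower leg becomes R2‖(R3+R4) = 2608 Ω, so V_mid = 7.90 × 2608/2828 = 7.285 V.
Stage 2 is itself unloaded: V_out = V_mid × R4/(R3+R4) = 7.285 × 4700/4880 = 7.02 V.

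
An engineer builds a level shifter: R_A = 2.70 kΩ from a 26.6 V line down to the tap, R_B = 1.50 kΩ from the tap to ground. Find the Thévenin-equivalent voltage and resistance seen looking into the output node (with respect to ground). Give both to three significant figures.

V_th is the open-circuit tap voltage: 26.6 × 1.50/(2.70 + 1.50) = 9.50 V.
With the supply zeroed, R_A and R_B appear in parallel from the tap: R_th = R_A‖R_B = (2.70 × 1.50)/4.200 = 964 Ω.

V_th = 9.50 V, R_th = 964 Ω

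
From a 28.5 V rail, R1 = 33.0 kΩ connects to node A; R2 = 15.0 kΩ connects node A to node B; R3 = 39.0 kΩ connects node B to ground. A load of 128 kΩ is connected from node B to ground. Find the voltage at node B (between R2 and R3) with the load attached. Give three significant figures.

V ≈ 10.9 V

At node B, R3 is in parallel with the load: R3‖R_L = 29.89 kΩ.
Below node A the resistance is R2 + (R3‖R_L) = 44.89 kΩ, so V_A = 28.5 × 44.89/77.89 = 16.43 V.
Then V_B = V_A × (R3‖R_L)/(R2 + R3‖R_L) = 16.43 × 29.89/44.89 = 10.9 V.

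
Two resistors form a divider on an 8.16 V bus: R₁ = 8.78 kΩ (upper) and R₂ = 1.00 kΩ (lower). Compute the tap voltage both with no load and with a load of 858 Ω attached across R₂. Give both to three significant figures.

Open-circuit: V = 8.16 × 1000/(8780 + 1000) = 0.834 V.
With the load, R₂ becomes R₂‖R_L = 461.8 Ω, so V = 8.16 × 461.8/9242 = 0.408 V.

Unloaded: 0.834 V; loaded: 0.408 V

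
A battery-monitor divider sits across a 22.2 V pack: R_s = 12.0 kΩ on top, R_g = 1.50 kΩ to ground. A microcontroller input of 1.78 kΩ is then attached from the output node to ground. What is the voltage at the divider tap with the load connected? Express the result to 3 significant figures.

V_out ≈ 1.41 V

The load sits in parallel with R_g: R_g‖R_L = (1.50 × 1.78) / (1.50 + 1.78) = 0.8140 kΩ.
V_out = 22.2 × 0.8140 / (12.0 + 0.8140) = 22.2 × 0.8140/12.81 = 1.41 V.
(Unloaded it would have been 2.47 V.)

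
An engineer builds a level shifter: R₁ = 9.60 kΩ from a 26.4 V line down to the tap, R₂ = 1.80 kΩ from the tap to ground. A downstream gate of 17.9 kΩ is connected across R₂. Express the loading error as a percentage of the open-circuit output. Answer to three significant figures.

7.81 %

The divider's output (Thévenin) resistance is R₁‖R₂ = 1.516 kΩ.
Fractional drop under load = R_th/(R_th + R_L) = 1.516 / (1.516 + 17.9) = 0.07807.
So the output falls by 7.81 %.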